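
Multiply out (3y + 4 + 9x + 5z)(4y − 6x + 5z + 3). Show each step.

12y^2 + 18xy + 35yz + 25y + 3x + 35z + 12 − 54x^2 + 15xz + 25z^2

(3y + 4 + 9x + 5z)(4y − 6x + 5z + 3)
= 12y^2 − 18xy + 15yz + 9y + 16y − 24x + 20z + 12 + 36xy − 54x^2 + 45xz + 27x + 20yz − 30xz + 25z^2 + 15z    [distributive law]
= 12y^2 + 18xy + 35yz + 25y + 3x + 35z + 12 − 54x^2 + 15xz + 25z^2    [combine like terms]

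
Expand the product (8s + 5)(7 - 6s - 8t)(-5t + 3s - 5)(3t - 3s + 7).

(8s + 5)(7 - 6s - 8t)(-5t + 3s - 5)(3t - 3s + 7)
= (56s - 48s^2 - 64st + 35 - 30s - 40t)(-5t + 3s - 5)(3t - 3s + 7)    [distributive law]
= (26s - 48s^2 - 64st + 35 - 40t)(-5t + 3s - 5)(3t - 3s + 7)    [combine like terms]
= (-130st + 78s^2 - 130s + 240s^2t - 144s^3 + 240s^2 + 320st^2 - 192s^2t + 320st - 175t + 105s - 175 + 200t^2 - 120st + 200t)(3t - 3s + 7)    [distributive law]
= (70st + 318s^2 - 25s + 48s^2t - 144s^3 + 320st^2 + 25t - 175 + 200t^2)(3t - 3s + 7)    [combine like terms]
= 210st^2 - 210s^2t + 490st + 954s^2t - 954s^3 + 2226s^2 - 75st + 75s^2 - 175s + 144s^2t^2 - 144s^3t + 336s^2t - 432s^3t + 432s^4 - 1008s^3 + 960st^3 - 960s^2t^2 + 2240st^2 + 75t^2 - 75st + 175t - 525t + 525s - 1225 + 600t^3 - 600st^2 + 1400t^2    [distributive law]
= 1850st^2 + 1080s^2t + 340st - 1962s^3 + 2301s^2 + 350s - 816s^2t^2 - 576s^3t + 432s^4 + 960st^3 + 1475t^2 - 350t - 1225 + 600t^3    [combine like terms]

1850st^2 + 1080s^2t + 340st - 1962s^3 + 2301s^2 + 350s - 816s^2t^2 - 576s^3t + 432s^4 + 960st^3 + 1475t^2 - 350t - 1225 + 600t^3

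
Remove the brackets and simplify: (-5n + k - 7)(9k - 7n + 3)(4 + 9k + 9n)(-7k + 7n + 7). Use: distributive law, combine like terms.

-3143k^2n - 7287kn^2 - 5726kn + 3276k^3n - 1638k^2n^2 - 3276kn^3 + 5327n^3 + 2751n^2 + 2205n^4 - 959n + 4095k^3 - 525k^2 - 567k^4 - 2415k - 588

(-5n + k - 7)(9k - 7n + 3)(4 + 9k + 9n)(-7k + 7n + 7)
= (-45kn + 35n^2 - 15n + 9k^2 - 7kn + 3k - 63k + 49n - 21)(4 + 9k + 9n)(-7k + 7n + 7)    [distributive law]
= (-52kn + 35n^2 + 34n + 9k^2 - 60k - 21)(4 + 9k + 9n)(-7k + 7n + 7)    [combine like terms]
= (-208kn - 468k^2n - 468kn^2 + 140n^2 + 315kn^2 + 315n^3 + 136n + 306kn + 306n^2 + 36k^2 + 81k^3 + 81k^2n - 240k - 540k^2 - 540kn - 84 - 189k - 189n)(-7k + 7n + 7)    [distributive law]
= (-442kn - 387k^2n - 153kn^2 + 446n^2 + 315n^3 - 53n - 504k^2 + 81k^3 - 429k - 84)(-7k + 7n + 7)    [combine like terms]
= 3094k^2n - 3094kn^2 - 3094kn + 2709k^3n - 2709k^2n^2 - 2709k^2n + 1071k^2n^2 - 1071kn^3 - 1071kn^2 - 3122kn^2 + 3122n^3 + 3122n^2 - 2205kn^3 + 2205n^4 + 2205n^3 + 371kn - 371n^2 - 371n + 3528k^3 - 3528k^2n - 3528k^2 - 567k^4 + 567k^3n + 567k^3 + 3003k^2 - 3003kn - 3003k + 588k - 588n - 588    [distributive law]
= -3143k^2n - 7287kn^2 - 5726kn + 3276k^3n - 1638k^2n^2 - 3276kn^3 + 5327n^3 + 2751n^2 + 2205n^4 - 959n + 4095k^3 - 525k^2 - 567k^4 - 2415k - 588    [combine like terms]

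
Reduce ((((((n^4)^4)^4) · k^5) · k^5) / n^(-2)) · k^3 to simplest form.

((((((n^4)^4)^4) · k^5) · k^5) / n^(-2)) · k^3
= (((((n^4)^16) · k^5) · k^5) / n^(-2)) · k^3    [power of a power]
= (((n^64 · k^5) · k^5) / n^(-2)) · k^3    [power of a power]
= k^13n^66    [quotient of powers; product of powers]

k^13n^66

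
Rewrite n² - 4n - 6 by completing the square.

n² - 4n - 6
= n² - 4n + 4 - 4 - 6    [add and subtract 4]
= (n - 2)² - 4 - 6    [perfect-square identity]
= (n - 2)² - 10    [combine constants]

(n - 2)² - 10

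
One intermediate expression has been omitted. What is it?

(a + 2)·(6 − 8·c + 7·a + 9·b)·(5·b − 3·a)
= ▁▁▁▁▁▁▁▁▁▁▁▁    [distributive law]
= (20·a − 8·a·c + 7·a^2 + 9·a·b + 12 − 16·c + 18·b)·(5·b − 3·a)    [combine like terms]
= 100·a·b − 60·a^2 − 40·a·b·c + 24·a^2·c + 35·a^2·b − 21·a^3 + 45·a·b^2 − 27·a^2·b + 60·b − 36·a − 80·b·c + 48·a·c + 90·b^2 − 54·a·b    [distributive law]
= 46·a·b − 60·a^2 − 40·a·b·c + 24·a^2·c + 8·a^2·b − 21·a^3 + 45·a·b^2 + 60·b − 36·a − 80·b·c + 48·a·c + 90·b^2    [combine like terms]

By distributive law:

(6·a − 8·a·c + 7·a^2 + 9·a·b + 12 − 16·c + 14·a + 18·b)·(5·b − 3·a)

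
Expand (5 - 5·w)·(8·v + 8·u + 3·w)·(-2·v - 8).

(5 - 5·w)·(8·v + 8·u + 3·w)·(-2·v - 8)
= (40·v + 40·u + 15·w - 40·v·w - 40·u·w - 15·w^2)·(-2·v - 8)    [distributive law]
= -80·v^2 - 320·v - 80·u·v - 320·u - 30·v·w - 120·w + 80·v^2·w + 320·v·w + 80·u·v·w + 320·u·w + 30·v·w^2 + 120·w^2    [distributive law]
= -80·v^2 - 320·v - 80·u·v - 320·u + 290·v·w - 120·w + 80·v^2·w + 80·u·v·w + 320·u·w + 30·v·w^2 + 120·w^2    [combine like terms]

-80·v^2 - 320·v - 80·u·v - 320·u + 290·v·w - 120·w + 80·v^2·w + 80·u·v·w + 320·u·w + 30·v·w^2 + 120·w^2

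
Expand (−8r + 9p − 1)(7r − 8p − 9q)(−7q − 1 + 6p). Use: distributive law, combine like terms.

392qr² + 56r² − 336pr² − 457pqr − 169pr + 762p²r − 504q²r − 23qr + 18p²q + 120p² − 432p³ + 567pq² + 79pq + 7r − 8p − 63q² − 9q

(−8r + 9p − 1)(7r − 8p − 9q)(−7q − 1 + 6p)
= (−56r² + 64pr + 72qr + 63pr − 72p² − 81pq − 7r + 8p + 9q)(−7q − 1 + 6p)    [distributive law]
= (−56r² + 127pr + 72qr − 72p² − 81pq − 7r + 8p + 9q)(−7q − 1 + 6p)    [combine like terms]
= 392qr² + 56r² − 336pr² − 889pqr − 127pr + 762p²r − 504q²r − 72qr + 432pqr + 504p²q + 72p² − 432p³ + 567pq² + 81pq − 486p²q + 49qr + 7r − 42pr − 56pq − 8p + 48p² − 63q² − 9q + 54pq    [distributive law]
= 392qr² + 56r² − 336pr² − 457pqr − 169pr + 762p²r − 504q²r − 23qr + 18p²q + 120p² − 432p³ + 567pq² + 79pq + 7r − 8p − 63q² − 9q    [combine like terms]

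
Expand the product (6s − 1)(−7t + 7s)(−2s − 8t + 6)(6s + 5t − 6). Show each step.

(6s − 1)(−7t + 7s)(−2s − 8t + 6)(6s + 5t − 6)
= (−42st + 42s^2 + 7t − 7s)(−2s − 8t + 6)(6s + 5t − 6)    [distributive law]
= (84s^2t + 336st^2 − 252st − 84s^3 − 336s^2t + 252s^2 − 14st − 56t^2 + 42t + 14s^2 + 56st − 42s)(6s + 5t − 6)    [distributive law]
= (−252s^2t + 336st^2 − 210st − 84s^3 + 266s^2 − 56t^2 + 42t − 42s)(6s + 5t − 6)    [combine like terms]
= −1512s^3t − 1260s^2t^2 + 1512s^2t + 2016s^2t^2 + 1680st^3 − 2016st^2 − 1260s^2t − 1050st^2 + 1260st − 504s^4 − 420s^3t + 504s^3 + 1596s^3 + 1330s^2t − 1596s^2 − 336st^2 − 280t^3 + 336t^2 + 252st + 210t^2 − 252t − 252s^2 − 210st + 252s    [distributive law]
= −1932s^3t + 756s^2t^2 + 1582s^2t + 1680st^3 − 3402st^2 + 1302st − 504s^4 + 2100s^3 − 1848s^2 − 280t^3 + 546t^2 − 252t + 252s    [combine like terms]

−1932s^3t + 756s^2t^2 + 1582s^2t + 1680st^3 − 3402st^2 + 1302st − 504s^4 + 2100s^3 − 1848s^2 − 280t^3 + 546t^2 − 252t + 252s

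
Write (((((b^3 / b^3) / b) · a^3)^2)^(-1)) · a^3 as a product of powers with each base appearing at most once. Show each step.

a^(-3)·b^2

(((((b^3 / b^3) / b) · a^3)^2)^(-1)) · a^3
= ((((b^3 / b^3) / b) · a^3)^(-2)) · a^3    [power of a power]
= ((((b^3 / b^3) / b)^(-2)) · ((a^3)^(-2))) · a^3    [power of a product]
= ((((b^3 / b^3)^(-2)) / (b^(-2))) · ((a^3)^(-2))) · a^3    [power of a quotient]
= (((((b^3)^(-2)) / ((b^3)^(-2))) / (b^(-2))) · ((a^3)^(-2))) · a^3    [power of a quotient]
= (((b^(-6) / ((b^3)^(-2))) / (b^(-2))) · ((a^3)^(-2))) · a^3    [power of a power]
= (((b^(-6) / b^(-6)) / (b^(-2))) · ((a^3)^(-2))) · a^3    [power of a power]
= ((b^0 / (b^(-2))) · ((a^3)^(-2))) · a^3    [quotient of powers]
= (b^2 · ((a^3)^(-2))) · a^3    [quotient of powers]
= (b^2 · a^(-6)) · a^3    [power of a power]
= a^(-3)·b^2    [product of powers]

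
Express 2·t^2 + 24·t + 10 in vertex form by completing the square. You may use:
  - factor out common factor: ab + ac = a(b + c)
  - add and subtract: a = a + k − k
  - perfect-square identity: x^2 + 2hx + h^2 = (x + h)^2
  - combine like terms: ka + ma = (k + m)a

2(t + 6)^2 - 62

2·t^2 + 24·t + 10
= 2(t^2 + 12·t) + 10    [factor out 2 from the t-terms]
= 2(t^2 + 12·t + 36 - 36) + 10    [add and subtract 36 inside the bracket]
= 2(t + 6)^2 - 72 + 10    [perfect-square identity]
= 2(t + 6)^2 - 62    [combine constants]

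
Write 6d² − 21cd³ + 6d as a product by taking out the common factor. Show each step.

6d² − 21cd³ + 6d
= 3(2d² − 7cd³ + 2d)    [factor out 3]
= 3d(2d − 7cd² + 2)    [factor out d]

3d(2d − 7cd² + 2)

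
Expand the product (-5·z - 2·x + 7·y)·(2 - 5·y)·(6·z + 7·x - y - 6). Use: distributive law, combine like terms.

-60·z^2 - 94·x·z - 56·y·z + 60·z + 150·y·z^2 + 235·x·y·z - 235·y^2·z - 28·x^2 + 42·x·y + 24·x + 70·x^2·y - 255·x·y^2 + 196·y^2 - 84·y + 35·y^3

(-5·z - 2·x + 7·y)·(2 - 5·y)·(6·z + 7·x - y - 6)
= (-10·z + 25·y·z - 4·x + 10·x·y + 14·y - 35·y^2)·(6·z + 7·x - y - 6)    [distributive law]
= -60·z^2 - 70·x·z + 10·y·z + 60·z + 150·y·z^2 + 175·x·y·z - 25·y^2·z - 150·y·z - 24·x·z - 28·x^2 + 4·x·y + 24·x + 60·x·y·z + 70·x^2·y - 10·x·y^2 - 60·x·y + 84·y·z + 98·x·y - 14·y^2 - 84·y - 210·y^2·z - 245·x·y^2 + 35·y^3 + 210·y^2    [distributive law]
= -60·z^2 - 94·x·z - 56·y·z + 60·z + 150·y·z^2 + 235·x·y·z - 235·y^2·z - 28·x^2 + 42·x·y + 24·x + 70·x^2·y - 255·x·y^2 + 196·y^2 - 84·y + 35·y^3    [combine like terms]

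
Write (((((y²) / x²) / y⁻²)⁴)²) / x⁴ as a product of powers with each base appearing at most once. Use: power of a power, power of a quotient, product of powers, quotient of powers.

(((((y²) / x²) / y⁻²)⁴)²) / x⁴
= ((((y²) / x²) / y⁻²)⁸) / x⁴    [power of a power]
= ((((y²) / x²)⁸) / ((y⁻²)⁸)) / x⁴    [power of a quotient]
= ((((y²)⁸) / ((x²)⁸)) / ((y⁻²)⁸)) / x⁴    [power of a quotient]
= (((y¹⁶) / ((x²)⁸)) / ((y⁻²)⁸)) / x⁴    [power of a power]
= ((y¹⁶ / x¹⁶) / ((y⁻²)⁸)) / x⁴    [power of a power]
= ((y¹⁶ / x¹⁶) / y⁻¹⁶) / x⁴    [power of a power]
= x⁻²⁰y³²    [quotient of powers; product of powers]

x⁻²⁰y³²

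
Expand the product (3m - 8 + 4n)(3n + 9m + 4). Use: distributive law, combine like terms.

(3m - 8 + 4n)(3n + 9m + 4)
= 9mn + 27m^2 + 12m - 24n - 72m - 32 + 12n^2 + 36mn + 16n    [distributive law]
= 45mn + 27m^2 - 60m - 8n - 32 + 12n^2    [combine like terms]

45mn + 27m^2 - 60m - 8n - 32 + 12n^2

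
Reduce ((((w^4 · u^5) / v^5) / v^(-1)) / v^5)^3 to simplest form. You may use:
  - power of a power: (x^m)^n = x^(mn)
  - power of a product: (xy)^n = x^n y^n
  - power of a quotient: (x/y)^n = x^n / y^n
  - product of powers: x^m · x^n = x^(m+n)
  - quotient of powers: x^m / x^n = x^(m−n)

u^15v^(-27)w^12

((((w^4 · u^5) / v^5) / v^(-1)) / v^5)^3
= ((((w^4 · u^5) / v^5) / v^(-1))^3) / ((v^5)^3)    [power of a quotient]
= ((((w^4 · u^5) / v^5)^3) / ((v^(-1))^3)) / ((v^5)^3)    [power of a quotient]
= ((((w^4 · u^5)^3) / ((v^5)^3)) / ((v^(-1))^3)) / ((v^5)^3)    [power of a quotient]
= (((((w^4)^3) · ((u^5)^3)) / ((v^5)^3)) / ((v^(-1))^3)) / ((v^5)^3)    [power of a product]
= (((w^12 · ((u^5)^3)) / ((v^5)^3)) / ((v^(-1))^3)) / ((v^5)^3)    [power of a power]
= (((w^12 · u^15) / ((v^5)^3)) / ((v^(-1))^3)) / ((v^5)^3)    [power of a power]
= (((w^12 · u^15) / v^15) / ((v^(-1))^3)) / ((v^5)^3)    [power of a power]
= (((w^12 · u^15) / v^15) / v^(-3)) / ((v^5)^3)    [power of a power]
= (((w^12 · u^15) / v^15) / v^(-3)) / v^15    [power of a power]
= u^15v^(-27)w^12    [quotient of powers; product of powers]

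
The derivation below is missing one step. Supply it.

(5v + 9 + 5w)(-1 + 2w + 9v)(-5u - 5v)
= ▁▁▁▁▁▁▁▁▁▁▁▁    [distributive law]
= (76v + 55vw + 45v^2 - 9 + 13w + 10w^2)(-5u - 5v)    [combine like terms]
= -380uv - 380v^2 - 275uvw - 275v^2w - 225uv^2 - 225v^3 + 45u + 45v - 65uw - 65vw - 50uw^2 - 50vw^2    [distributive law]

Applying distributive law to the line above:

(-5v + 10vw + 45v^2 - 9 + 18w + 81v - 5w + 10w^2 + 45vw)(-5u - 5v)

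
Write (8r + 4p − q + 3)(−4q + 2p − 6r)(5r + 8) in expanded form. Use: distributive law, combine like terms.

−130qr^2 − 268qr − 40pr^2 − 34pr − 240r^3 − 474r^2 − 90pqr − 144pq + 40p^2r + 64p^2 + 20q^2r + 32q^2 − 96q + 48p − 144r

(8r + 4p − q + 3)(−4q + 2p − 6r)(5r + 8)
= (−32qr + 16pr − 48r^2 − 16pq + 8p^2 − 24pr + 4q^2 − 2pq + 6qr − 12q + 6p − 18r)(5r + 8)    [distributive law]
= (−26qr − 8pr − 48r^2 − 18pq + 8p^2 + 4q^2 − 12q + 6p − 18r)(5r + 8)    [combine like terms]
= −130qr^2 − 208qr − 40pr^2 − 64pr − 240r^3 − 384r^2 − 90pqr − 144pq + 40p^2r + 64p^2 + 20q^2r + 32q^2 − 60qr − 96q + 30pr + 48p − 90r^2 − 144r    [distributive law]
= −130qr^2 − 268qr − 40pr^2 − 34pr − 240r^3 − 474r^2 − 90pqr − 144pq + 40p^2r + 64p^2 + 20q^2r + 32q^2 − 96q + 48p − 144r    [combine like terms]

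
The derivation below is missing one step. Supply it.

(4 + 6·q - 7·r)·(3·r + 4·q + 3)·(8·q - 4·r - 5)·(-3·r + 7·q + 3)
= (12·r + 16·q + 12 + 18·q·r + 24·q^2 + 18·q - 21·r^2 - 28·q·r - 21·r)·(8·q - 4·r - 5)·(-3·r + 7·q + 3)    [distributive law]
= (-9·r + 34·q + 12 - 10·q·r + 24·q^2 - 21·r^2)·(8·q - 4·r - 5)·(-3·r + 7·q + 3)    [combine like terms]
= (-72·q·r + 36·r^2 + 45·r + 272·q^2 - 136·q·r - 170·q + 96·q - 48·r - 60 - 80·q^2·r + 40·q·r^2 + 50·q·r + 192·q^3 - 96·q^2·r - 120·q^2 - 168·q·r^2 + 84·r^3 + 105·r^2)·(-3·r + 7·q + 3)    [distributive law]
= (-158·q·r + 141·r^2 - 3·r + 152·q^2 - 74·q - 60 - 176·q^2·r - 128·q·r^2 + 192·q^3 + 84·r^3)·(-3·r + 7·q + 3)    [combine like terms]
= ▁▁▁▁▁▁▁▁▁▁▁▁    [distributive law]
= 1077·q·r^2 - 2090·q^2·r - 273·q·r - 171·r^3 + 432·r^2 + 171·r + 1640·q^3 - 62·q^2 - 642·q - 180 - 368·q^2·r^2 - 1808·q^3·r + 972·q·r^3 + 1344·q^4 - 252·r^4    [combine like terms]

Applying distributive law to the line above:

474·q·r^2 - 1106·q^2·r - 474·q·r - 423·r^3 + 987·q·r^2 + 423·r^2 + 9·r^2 - 21·q·r - 9·r - 456·q^2·r + 1064·q^3 + 456·q^2 + 222·q·r - 518·q^2 - 222·q + 180·r - 420·q - 180 + 528·q^2·r^2 - 1232·q^3·r - 528·q^2·r + 384·q·r^3 - 896·q^2·r^2 - 384·q·r^2 - 576·q^3·r + 1344·q^4 + 576·q^3 - 252·r^4 + 588·q·r^3 + 252·r^3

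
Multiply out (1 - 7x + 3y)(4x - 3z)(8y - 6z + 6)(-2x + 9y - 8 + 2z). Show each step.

(1 - 7x + 3y)(4x - 3z)(8y - 6z + 6)(-2x + 9y - 8 + 2z)
= (4x - 3z - 28x^2 + 21xz + 12xy - 9yz)(8y - 6z + 6)(-2x + 9y - 8 + 2z)    [distributive law]
= (32xy - 24xz + 24x - 24yz + 18z^2 - 18z - 224x^2y + 168x^2z - 168x^2 + 168xyz - 126xz^2 + 126xz + 96xy^2 - 72xyz + 72xy - 72y^2z + 54yz^2 - 54yz)(-2x + 9y - 8 + 2z)    [distributive law]
= (104xy + 102xz + 24x - 78yz + 18z^2 - 18z - 224x^2y + 168x^2z - 168x^2 + 96xyz - 126xz^2 + 96xy^2 - 72y^2z + 54yz^2)(-2x + 9y - 8 + 2z)    [combine like terms]
= -208x^2y + 936xy^2 - 832xy + 208xyz - 204x^2z + 918xyz - 816xz + 204xz^2 - 48x^2 + 216xy - 192x + 48xz + 156xyz - 702y^2z + 624yz - 156yz^2 - 36xz^2 + 162yz^2 - 144z^2 + 36z^3 + 36xz - 162yz + 144z - 36z^2 + 448x^3y - 2016x^2y^2 + 1792x^2y - 448x^2yz - 336x^3z + 1512x^2yz - 1344x^2z + 336x^2z^2 + 336x^3 - 1512x^2y + 1344x^2 - 336x^2z - 192x^2yz + 864xy^2z - 768xyz + 192xyz^2 + 252x^2z^2 - 1134xyz^2 + 1008xz^2 - 252xz^3 - 192x^2y^2 + 864xy^3 - 768xy^2 + 192xy^2z + 144xy^2z - 648y^3z + 576y^2z - 144y^2z^2 - 108xyz^2 + 486y^2z^2 - 432yz^2 + 108yz^3    [distributive law]
= 72x^2y + 168xy^2 - 616xy + 514xyz - 1884x^2z - 732xz + 1176xz^2 + 1296x^2 - 192x - 126y^2z + 462yz - 426yz^2 - 180z^2 + 36z^3 + 144z + 448x^3y - 2208x^2y^2 + 872x^2yz - 336x^3z + 588x^2z^2 + 336x^3 + 1200xy^2z - 1050xyz^2 - 252xz^3 + 864xy^3 - 648y^3z + 342y^2z^2 + 108yz^3    [combine like terms]

72x^2y + 168xy^2 - 616xy + 514xyz - 1884x^2z - 732xz + 1176xz^2 + 1296x^2 - 192x - 126y^2z + 462yz - 426yz^2 - 180z^2 + 36z^3 + 144z + 448x^3y - 2208x^2y^2 + 872x^2yz - 336x^3z + 588x^2z^2 + 336x^3 + 1200xy^2z - 1050xyz^2 - 252xz^3 + 864xy^3 - 648y^3z + 342y^2z^2 + 108yz^3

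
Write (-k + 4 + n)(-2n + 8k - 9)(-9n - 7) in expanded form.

-90kn^2 - 439kn + 72k^2n + 56k^2 - 287k + 167n^2 + 443n + 252 + 18n^3

(-k + 4 + n)(-2n + 8k - 9)(-9n - 7)
= (2kn - 8k^2 + 9k - 8n + 32k - 36 - 2n^2 + 8kn - 9n)(-9n - 7)    [distributive law]
= (10kn - 8k^2 + 41k - 17n - 36 - 2n^2)(-9n - 7)    [combine like terms]
= -90kn^2 - 70kn + 72k^2n + 56k^2 - 369kn - 287k + 153n^2 + 119n + 324n + 252 + 18n^3 + 14n^2    [distributive law]
= -90kn^2 - 439kn + 72k^2n + 56k^2 - 287k + 167n^2 + 443n + 252 + 18n^3    [combine like terms]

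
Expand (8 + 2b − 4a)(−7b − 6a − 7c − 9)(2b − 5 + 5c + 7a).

−78b^2 + 226b − 412bc − 622ab − 444a − 592ac − 204a^2 − 80c − 280c^2 + 360 − 28b^3 − 98b^2c − 66ab^2 + 38abc + 160a^2b − 70bc^2 + 316a^2c + 168a^3 + 140ac^2

(8 + 2b − 4a)(−7b − 6a − 7c − 9)(2b − 5 + 5c + 7a)
= (−56b − 48a − 56c − 72 − 14b^2 − 12ab − 14bc − 18b + 28ab + 24a^2 + 28ac + 36a)(2b − 5 + 5c + 7a)    [distributive law]
= (−74b − 12a − 56c − 72 − 14b^2 + 16ab − 14bc + 24a^2 + 28ac)(2b − 5 + 5c + 7a)    [combine like terms]
= −148b^2 + 370b − 370bc − 518ab − 24ab + 60a − 60ac − 84a^2 − 112bc + 280c − 280c^2 − 392ac − 144b + 360 − 360c − 504a − 28b^3 + 70b^2 − 70b^2c − 98ab^2 + 32ab^2 − 80ab + 80abc + 112a^2b − 28b^2c + 70bc − 70bc^2 − 98abc + 48a^2b − 120a^2 + 120a^2c + 168a^3 + 56abc − 140ac + 140ac^2 + 196a^2c    [distributive law]
= −78b^2 + 226b − 412bc − 622ab − 444a − 592ac − 204a^2 − 80c − 280c^2 + 360 − 28b^3 − 98b^2c − 66ab^2 + 38abc + 160a^2b − 70bc^2 + 316a^2c + 168a^3 + 140ac^2    [combine like terms]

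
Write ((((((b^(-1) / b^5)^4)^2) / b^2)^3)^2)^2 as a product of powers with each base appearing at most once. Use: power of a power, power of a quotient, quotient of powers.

((((((b^(-1) / b^5)^4)^2) / b^2)^3)^2)^2
= (((((b^(-1) / b^5)^4)^2) / b^2)^3)^4    [power of a power]
= ((((b^(-1) / b^5)^4)^2) / b^2)^12    [power of a power]
= ((((b^(-1) / b^5)^4)^2)^12) / ((b^2)^12)    [power of a quotient]
= (((b^(-1) / b^5)^4)^24) / ((b^2)^12)    [power of a power]
= ((b^(-1) / b^5)^96) / ((b^2)^12)    [power of a power]
= (((b^(-1))^96) / ((b^5)^96)) / ((b^2)^12)    [power of a quotient]
= (b^(-96) / ((b^5)^96)) / ((b^2)^12)    [power of a power]
= (b^(-96) / b^480) / ((b^2)^12)    [power of a power]
= b^(-576) / ((b^2)^12)    [quotient of powers]
= b^(-576) / b^24    [power of a power]
= b^(-600)    [quotient of powers]

b^(-600)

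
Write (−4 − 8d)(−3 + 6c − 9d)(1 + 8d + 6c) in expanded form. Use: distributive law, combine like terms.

12 + 156d + 48c + 120cd − 144c² + 552d² + 48cd² − 288c²d + 576d³

(−4 − 8d)(−3 + 6c − 9d)(1 + 8d + 6c)
= (12 − 24c + 36d + 24d − 48cd + 72d²)(1 + 8d + 6c)    [distributive law]
= (12 − 24c + 60d − 48cd + 72d²)(1 + 8d + 6c)    [combine like terms]
= 12 + 96d + 72c − 24c − 192cd − 144c² + 60d + 480d² + 360cd − 48cd − 384cd² − 288c²d + 72d² + 576d³ + 432cd²    [distributive law]
= 12 + 156d + 48c + 120cd − 144c² + 552d² + 48cd² − 288c²d + 576d³    [combine like terms]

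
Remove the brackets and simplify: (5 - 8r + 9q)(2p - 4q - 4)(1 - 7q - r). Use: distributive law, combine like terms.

10p - 52pq - 26pr + 84q + 356q^2 - 136qr - 20 + 52r + 94pqr + 16pr^2 - 188q^2r - 32qr^2 - 32r^2 - 126pq^2 + 252q^3

(5 - 8r + 9q)(2p - 4q - 4)(1 - 7q - r)
= (10p - 20q - 20 - 16pr + 32qr + 32r + 18pq - 36q^2 - 36q)(1 - 7q - r)    [distributive law]
= (10p - 56q - 20 - 16pr + 32qr + 32r + 18pq - 36q^2)(1 - 7q - r)    [combine like terms]
= 10p - 70pq - 10pr - 56q + 392q^2 + 56qr - 20 + 140q + 20r - 16pr + 112pqr + 16pr^2 + 32qr - 224q^2r - 32qr^2 + 32r - 224qr - 32r^2 + 18pq - 126pq^2 - 18pqr - 36q^2 + 252q^3 + 36q^2r    [distributive law]
= 10p - 52pq - 26pr + 84q + 356q^2 - 136qr - 20 + 52r + 94pqr + 16pr^2 - 188q^2r - 32qr^2 - 32r^2 - 126pq^2 + 252q^3    [combine like terms]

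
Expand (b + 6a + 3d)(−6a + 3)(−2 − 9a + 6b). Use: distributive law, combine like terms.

93ab − 162a^2b − 36ab^2 − 6b + 18b^2 − 90a^2 + 324a^3 − 36a − 45ad + 162a^2d − 108abd − 18d + 54bd

(b + 6a + 3d)(−6a + 3)(−2 − 9a + 6b)
= (−6ab + 3b − 36a^2 + 18a − 18ad + 9d)(−2 − 9a + 6b)    [distributive law]
= 12ab + 54a^2b − 36ab^2 − 6b − 27ab + 18b^2 + 72a^2 + 324a^3 − 216a^2b − 36a − 162a^2 + 108ab + 36ad + 162a^2d − 108abd − 18d − 81ad + 54bd    [distributive law]
= 93ab − 162a^2b − 36ab^2 − 6b + 18b^2 − 90a^2 + 324a^3 − 36a − 45ad + 162a^2d − 108abd − 18d + 54bd    [combine like terms]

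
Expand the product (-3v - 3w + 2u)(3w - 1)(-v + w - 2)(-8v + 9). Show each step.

(-3v - 3w + 2u)(3w - 1)(-v + w - 2)(-8v + 9)
= (-9vw + 3v - 9w^2 + 3w + 6uw - 2u)(-v + w - 2)(-8v + 9)    [distributive law]
= (9v^2w - 9vw^2 + 18vw - 3v^2 + 3vw - 6v + 9vw^2 - 9w^3 + 18w^2 - 3vw + 3w^2 - 6w - 6uvw + 6uw^2 - 12uw + 2uv - 2uw + 4u)(-8v + 9)    [distributive law]
= (9v^2w + 18vw - 3v^2 - 6v - 9w^3 + 21w^2 - 6w - 6uvw + 6uw^2 - 14uw + 2uv + 4u)(-8v + 9)    [combine like terms]
= -72v^3w + 81v^2w - 144v^2w + 162vw + 24v^3 - 27v^2 + 48v^2 - 54v + 72vw^3 - 81w^3 - 168vw^2 + 189w^2 + 48vw - 54w + 48uv^2w - 54uvw - 48uvw^2 + 54uw^2 + 112uvw - 126uw - 16uv^2 + 18uv - 32uv + 36u    [distributive law]
= -72v^3w - 63v^2w + 210vw + 24v^3 + 21v^2 - 54v + 72vw^3 - 81w^3 - 168vw^2 + 189w^2 - 54w + 48uv^2w + 58uvw - 48uvw^2 + 54uw^2 - 126uw - 16uv^2 - 14uv + 36u    [combine like terms]

-72v^3w - 63v^2w + 210vw + 24v^3 + 21v^2 - 54v + 72vw^3 - 81w^3 - 168vw^2 + 189w^2 - 54w + 48uv^2w + 58uvw - 48uvw^2 + 54uw^2 - 126uw - 16uv^2 - 14uv + 36u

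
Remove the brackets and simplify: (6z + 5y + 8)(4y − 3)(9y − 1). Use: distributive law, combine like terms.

216y^2z − 186yz + 18z + 180y^3 + 133y^2 − 233y + 24

(6z + 5y + 8)(4y − 3)(9y − 1)
= (24yz − 18z + 20y^2 − 15y + 32y − 24)(9y − 1)    [distributive law]
= (24yz − 18z + 20y^2 + 17y − 24)(9y − 1)    [combine like terms]
= 216y^2z − 24yz − 162yz + 18z + 180y^3 − 20y^2 + 153y^2 − 17y − 216y + 24    [distributive law]
= 216y^2z − 186yz + 18z + 180y^3 + 133y^2 − 233y + 24    [combine like terms]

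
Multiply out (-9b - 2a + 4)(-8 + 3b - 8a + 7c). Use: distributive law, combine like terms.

84b - 27b^2 + 66ab - 63bc - 16a + 16a^2 - 14ac - 32 + 28c

(-9b - 2a + 4)(-8 + 3b - 8a + 7c)
= 72b - 27b^2 + 72ab - 63bc + 16a - 6ab + 16a^2 - 14ac - 32 + 12b - 32a + 28c    [distributive law]
= 84b - 27b^2 + 66ab - 63bc - 16a + 16a^2 - 14ac - 32 + 28c    [combine like terms]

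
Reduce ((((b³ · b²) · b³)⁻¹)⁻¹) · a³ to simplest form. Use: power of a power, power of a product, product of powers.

a³b⁸

((((b³ · b²) · b³)⁻¹)⁻¹) · a³
= (((b³ · b²) · b³)¹) · a³    [power of a power]
= (((b³ · b²)¹) · ((b³)¹)) · a³    [power of a product]
= ((((b³)¹) · ((b²)¹)) · ((b³)¹)) · a³    [power of a product]
= ((b³ · ((b²)¹)) · ((b³)¹)) · a³    [power of a power]
= ((b³ · b²) · ((b³)¹)) · a³    [power of a power]
= (b⁵ · ((b³)¹)) · a³    [product of powers]
= (b⁵ · b³) · a³    [power of a power]
= b⁸ · a³    [product of powers]
= a³b⁸    [rearrange]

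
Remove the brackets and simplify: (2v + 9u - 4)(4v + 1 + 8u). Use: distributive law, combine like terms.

8v^2 - 14v + 52uv - 23u + 72u^2 - 4

(2v + 9u - 4)(4v + 1 + 8u)
= 8v^2 + 2v + 16uv + 36uv + 9u + 72u^2 - 16v - 4 - 32u    [distributive law]
= 8v^2 - 14v + 52uv - 23u + 72u^2 - 4    [combine like terms]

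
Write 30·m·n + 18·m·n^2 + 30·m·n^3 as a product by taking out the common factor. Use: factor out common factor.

6·m·n(5 + 3·n + 5·n^2)

30·m·n + 18·m·n^2 + 30·m·n^3
= 6(5·m·n + 3·m·n^2 + 5·m·n^3)    [factor out 6]
= 6·m·n(5 + 3·n + 5·n^2)    [factor out m·n]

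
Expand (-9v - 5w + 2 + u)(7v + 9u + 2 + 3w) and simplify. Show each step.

(-9v - 5w + 2 + u)(7v + 9u + 2 + 3w)
= -63v^2 - 81uv - 18v - 27vw - 35vw - 45uw - 10w - 15w^2 + 14v + 18u + 4 + 6w + 7uv + 9u^2 + 2u + 3uw    [distributive law]
= -63v^2 - 74uv - 4v - 62vw - 42uw - 4w - 15w^2 + 20u + 4 + 9u^2    [combine like terms]

-63v^2 - 74uv - 4v - 62vw - 42uw - 4w - 15w^2 + 20u + 4 + 9u^2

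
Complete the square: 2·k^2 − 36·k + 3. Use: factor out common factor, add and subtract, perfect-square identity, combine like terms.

2·k^2 − 36·k + 3
= 2(k^2 − 18·k) + 3    [factor out 2 from the k-terms]
= 2(k^2 − 18·k + 81 − 81) + 3    [add and subtract 81 inside the bracket]
= 2(k − 9)^2 − 162 + 3    [perfect-square identity]
= 2(k − 9)^2 − 159    [combine constants]

2(k − 9)^2 − 159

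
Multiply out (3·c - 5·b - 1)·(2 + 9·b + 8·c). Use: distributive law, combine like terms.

-2·c - 13·b·c + 24·c^2 - 19·b - 45·b^2 - 2

(3·c - 5·b - 1)·(2 + 9·b + 8·c)
= 6·c + 27·b·c + 24·c^2 - 10·b - 45·b^2 - 40·b·c - 2 - 9·b - 8·c    [distributive law]
= -2·c - 13·b·c + 24·c^2 - 19·b - 45·b^2 - 2    [combine like terms]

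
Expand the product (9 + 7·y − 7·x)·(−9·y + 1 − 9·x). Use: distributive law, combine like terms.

(9 + 7·y − 7·x)·(−9·y + 1 − 9·x)
= −81·y + 9 − 81·x − 63·y^2 + 7·y − 63·x·y + 63·x·y − 7·x + 63·x^2    [distributive law]
= −74·y + 9 − 88·x − 63·y^2 + 63·x^2    [combine like terms]

−74·y + 9 − 88·x − 63·y^2 + 63·x^2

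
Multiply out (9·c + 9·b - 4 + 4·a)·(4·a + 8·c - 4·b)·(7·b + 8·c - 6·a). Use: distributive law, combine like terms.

(9·c + 9·b - 4 + 4·a)·(4·a + 8·c - 4·b)·(7·b + 8·c - 6·a)
= (36·a·c + 72·c^2 - 36·b·c + 36·a·b + 72·b·c - 36·b^2 - 16·a - 32·c + 16·b + 16·a^2 + 32·a·c - 16·a·b)·(7·b + 8·c - 6·a)    [distributive law]
= (68·a·c + 72·c^2 + 36·b·c + 20·a·b - 36·b^2 - 16·a - 32·c + 16·b + 16·a^2)·(7·b + 8·c - 6·a)    [combine like terms]
= 476·a·b·c + 544·a·c^2 - 408·a^2·c + 504·b·c^2 + 576·c^3 - 432·a·c^2 + 252·b^2·c + 288·b·c^2 - 216·a·b·c + 140·a·b^2 + 160·a·b·c - 120·a^2·b - 252·b^3 - 288·b^2·c + 216·a·b^2 - 112·a·b - 128·a·c + 96·a^2 - 224·b·c - 256·c^2 + 192·a·c + 112·b^2 + 128·b·c - 96·a·b + 112·a^2·b + 128·a^2·c - 96·a^3    [distributive law]
= 420·a·b·c + 112·a·c^2 - 280·a^2·c + 792·b·c^2 + 576·c^3 - 36·b^2·c + 356·a·b^2 - 8·a^2·b - 252·b^3 - 208·a·b + 64·a·c + 96·a^2 - 96·b·c - 256·c^2 + 112·b^2 - 96·a^3    [combine like terms]

420·a·b·c + 112·a·c^2 - 280·a^2·c + 792·b·c^2 + 576·c^3 - 36·b^2·c + 356·a·b^2 - 8·a^2·b - 252·b^3 - 208·a·b + 64·a·c + 96·a^2 - 96·b·c - 256·c^2 + 112·b^2 - 96·a^3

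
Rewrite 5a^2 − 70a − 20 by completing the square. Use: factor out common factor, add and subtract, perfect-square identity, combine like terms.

5a^2 − 70a − 20
= 5(a^2 − 14a) − 20    [factor out 5 from the a-terms]
= 5(a^2 − 14a + 49 − 49) − 20    [add and subtract 49 inside the bracket]
= 5(a − 7)^2 − 245 − 20    [perfect-square identity]
= 5(a − 7)^2 − 265    [combine constants]

5(a − 7)^2 − 265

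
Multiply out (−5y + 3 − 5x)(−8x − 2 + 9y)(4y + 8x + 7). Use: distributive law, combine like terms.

(−5y + 3 − 5x)(−8x − 2 + 9y)(4y + 8x + 7)
= (40xy + 10y − 45y^2 − 24x − 6 + 27y + 40x^2 + 10x − 45xy)(4y + 8x + 7)    [distributive law]
= (−5xy + 37y − 45y^2 − 14x − 6 + 40x^2)(4y + 8x + 7)    [combine like terms]
= −20xy^2 − 40x^2y − 35xy + 148y^2 + 296xy + 259y − 180y^3 − 360xy^2 − 315y^2 − 56xy − 112x^2 − 98x − 24y − 48x − 42 + 160x^2y + 320x^3 + 280x^2    [distributive law]
= −380xy^2 + 120x^2y + 205xy − 167y^2 + 235y − 180y^3 + 168x^2 − 146x − 42 + 320x^3    [combine like terms]

−380xy^2 + 120x^2y + 205xy − 167y^2 + 235y − 180y^3 + 168x^2 − 146x − 42 + 320x^3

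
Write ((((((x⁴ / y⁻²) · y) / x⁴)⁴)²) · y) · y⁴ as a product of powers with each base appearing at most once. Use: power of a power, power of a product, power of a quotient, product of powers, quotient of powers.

y²⁹

((((((x⁴ / y⁻²) · y) / x⁴)⁴)²) · y) · y⁴
= (((((x⁴ / y⁻²) · y) / x⁴)⁸) · y) · y⁴    [power of a power]
= (((((x⁴ / y⁻²) · y)⁸) / ((x⁴)⁸)) · y) · y⁴    [power of a quotient]
= (((((x⁴ / y⁻²)⁸) · (y⁸)) / ((x⁴)⁸)) · y) · y⁴    [power of a product]
= ((((((x⁴)⁸) / ((y⁻²)⁸)) · (y⁸)) / ((x⁴)⁸)) · y) · y⁴    [power of a quotient]
= ((((x³² / ((y⁻²)⁸)) · (y⁸)) / ((x⁴)⁸)) · y) · y⁴    [power of a power]
= ((((x³² / y⁻¹⁶) · (y⁸)) / ((x⁴)⁸)) · y) · y⁴    [power of a power]
= ((((x³² / y⁻¹⁶) · y⁸) / x³²) · y) · y⁴    [power of a power]
= y²⁹    [quotient of powers; product of powers]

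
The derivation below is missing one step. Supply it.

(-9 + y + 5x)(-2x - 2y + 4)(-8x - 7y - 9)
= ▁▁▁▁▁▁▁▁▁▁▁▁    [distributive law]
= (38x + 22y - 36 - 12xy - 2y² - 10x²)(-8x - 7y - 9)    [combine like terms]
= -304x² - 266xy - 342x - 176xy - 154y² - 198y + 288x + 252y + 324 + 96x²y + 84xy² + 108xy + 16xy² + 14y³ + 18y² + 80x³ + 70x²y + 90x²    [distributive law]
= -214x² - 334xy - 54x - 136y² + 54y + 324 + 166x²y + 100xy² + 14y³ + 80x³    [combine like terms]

After distributive law, the bracketed line is:

(18x + 18y - 36 - 2xy - 2y² + 4y - 10x² - 10xy + 20x)(-8x - 7y - 9)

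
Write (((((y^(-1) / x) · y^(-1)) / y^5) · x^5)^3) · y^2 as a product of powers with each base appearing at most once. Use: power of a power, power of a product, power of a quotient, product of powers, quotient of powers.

x^12y^(-19)

(((((y^(-1) / x) · y^(-1)) / y^5) · x^5)^3) · y^2
= (((((y^(-1) / x) · y^(-1)) / y^5)^3) · ((x^5)^3)) · y^2    [power of a product]
= (((((y^(-1) / x) · y^(-1))^3) / ((y^5)^3)) · ((x^5)^3)) · y^2    [power of a quotient]
= (((((y^(-1) / x)^3) · ((y^(-1))^3)) / ((y^5)^3)) · ((x^5)^3)) · y^2    [power of a product]
= ((((((y^(-1))^3) / (x^3)) · ((y^(-1))^3)) / ((y^5)^3)) · ((x^5)^3)) · y^2    [power of a quotient]
= ((((y^(-3) / (x^3)) · ((y^(-1))^3)) / ((y^5)^3)) · ((x^5)^3)) · y^2    [power of a power]
= ((((y^(-3) / x^3) · y^(-3)) / ((y^5)^3)) · ((x^5)^3)) · y^2    [power of a power]
= ((((y^(-3) / x^3) · y^(-3)) / y^15) · ((x^5)^3)) · y^2    [power of a power]
= ((((y^(-3) / x^3) · y^(-3)) / y^15) · x^15) · y^2    [power of a power]
= x^12y^(-19)    [quotient of powers; product of powers]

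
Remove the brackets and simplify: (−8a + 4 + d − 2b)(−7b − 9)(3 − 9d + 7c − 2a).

188ab − 490abd + 392abc − 112a^2b + 288a − 630ad + 504ac − 144a^2 − 30b + 69bd − 70bc − 108 + 297d − 252c + 63bd^2 − 49bcd + 81d^2 − 63cd + 42b^2 − 126b^2d + 98b^2c − 28ab^2

(−8a + 4 + d − 2b)(−7b − 9)(3 − 9d + 7c − 2a)
= (56ab + 72a − 28b − 36 − 7bd − 9d + 14b^2 + 18b)(3 − 9d + 7c − 2a)    [distributive law]
= (56ab + 72a − 10b − 36 − 7bd − 9d + 14b^2)(3 − 9d + 7c − 2a)    [combine like terms]
= 168ab − 504abd + 392abc − 112a^2b + 216a − 648ad + 504ac − 144a^2 − 30b + 90bd − 70bc + 20ab − 108 + 324d − 252c + 72a − 21bd + 63bd^2 − 49bcd + 14abd − 27d + 81d^2 − 63cd + 18ad + 42b^2 − 126b^2d + 98b^2c − 28ab^2    [distributive law]
= 188ab − 490abd + 392abc − 112a^2b + 288a − 630ad + 504ac − 144a^2 − 30b + 69bd − 70bc − 108 + 297d − 252c + 63bd^2 − 49bcd + 81d^2 − 63cd + 42b^2 − 126b^2d + 98b^2c − 28ab^2    [combine like terms]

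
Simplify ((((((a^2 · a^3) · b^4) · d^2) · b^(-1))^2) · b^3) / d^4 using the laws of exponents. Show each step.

a^10·b^9

((((((a^2 · a^3) · b^4) · d^2) · b^(-1))^2) · b^3) / d^4
= ((((((a^2 · a^3) · b^4) · d^2)^2) · ((b^(-1))^2)) · b^3) / d^4    [power of a product]
= ((((((a^2 · a^3) · b^4)^2) · ((d^2)^2)) · ((b^(-1))^2)) · b^3) / d^4    [power of a product]
= ((((((a^2 · a^3)^2) · ((b^4)^2)) · ((d^2)^2)) · ((b^(-1))^2)) · b^3) / d^4    [power of a product]
= (((((((a^2)^2) · ((a^3)^2)) · ((b^4)^2)) · ((d^2)^2)) · ((b^(-1))^2)) · b^3) / d^4    [power of a product]
= (((((a^4 · ((a^3)^2)) · ((b^4)^2)) · ((d^2)^2)) · ((b^(-1))^2)) · b^3) / d^4    [power of a power]
= (((((a^4 · a^6) · ((b^4)^2)) · ((d^2)^2)) · ((b^(-1))^2)) · b^3) / d^4    [power of a power]
= ((((a^10 · ((b^4)^2)) · ((d^2)^2)) · ((b^(-1))^2)) · b^3) / d^4    [product of powers]
= ((((a^10 · b^8) · ((d^2)^2)) · ((b^(-1))^2)) · b^3) / d^4    [power of a power]
= ((((a^10 · b^8) · d^4) · ((b^(-1))^2)) · b^3) / d^4    [power of a power]
= ((((a^10 · b^8) · d^4) · b^(-2)) · b^3) / d^4    [power of a power]
= a^10·b^9    [quotient of powers; product of powers]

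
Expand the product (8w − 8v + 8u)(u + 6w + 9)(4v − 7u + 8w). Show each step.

(8w − 8v + 8u)(u + 6w + 9)(4v − 7u + 8w)
= (8uw + 48w^2 + 72w − 8uv − 48vw − 72v + 8u^2 + 48uw + 72u)(4v − 7u + 8w)    [distributive law]
= (56uw + 48w^2 + 72w − 8uv − 48vw − 72v + 8u^2 + 72u)(4v − 7u + 8w)    [combine like terms]
= 224uvw − 392u^2w + 448uw^2 + 192vw^2 − 336uw^2 + 384w^3 + 288vw − 504uw + 576w^2 − 32uv^2 + 56u^2v − 64uvw − 192v^2w + 336uvw − 384vw^2 − 288v^2 + 504uv − 576vw + 32u^2v − 56u^3 + 64u^2w + 288uv − 504u^2 + 576uw    [distributive law]
= 496uvw − 328u^2w + 112uw^2 − 192vw^2 + 384w^3 − 288vw + 72uw + 576w^2 − 32uv^2 + 88u^2v − 192v^2w − 288v^2 + 792uv − 56u^3 − 504u^2    [combine like terms]

496uvw − 328u^2w + 112uw^2 − 192vw^2 + 384w^3 − 288vw + 72uw + 576w^2 − 32uv^2 + 88u^2v − 192v^2w − 288v^2 + 792uv − 56u^3 − 504u^2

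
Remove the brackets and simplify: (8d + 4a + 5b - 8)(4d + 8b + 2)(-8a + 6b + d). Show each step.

(8d + 4a + 5b - 8)(4d + 8b + 2)(-8a + 6b + d)
= (32d^2 + 64bd + 16d + 16ad + 32ab + 8a + 20bd + 40b^2 + 10b - 32d - 64b - 16)(-8a + 6b + d)    [distributive law]
= (32d^2 + 84bd - 16d + 16ad + 32ab + 8a + 40b^2 - 54b - 16)(-8a + 6b + d)    [combine like terms]
= -256ad^2 + 192bd^2 + 32d^3 - 672abd + 504b^2d + 84bd^2 + 128ad - 96bd - 16d^2 - 128a^2d + 96abd + 16ad^2 - 256a^2b + 192ab^2 + 32abd - 64a^2 + 48ab + 8ad - 320ab^2 + 240b^3 + 40b^2d + 432ab - 324b^2 - 54bd + 128a - 96b - 16d    [distributive law]
= -240ad^2 + 276bd^2 + 32d^3 - 544abd + 544b^2d + 136ad - 150bd - 16d^2 - 128a^2d - 256a^2b - 128ab^2 - 64a^2 + 480ab + 240b^3 - 324b^2 + 128a - 96b - 16d    [combine like terms]

-240ad^2 + 276bd^2 + 32d^3 - 544abd + 544b^2d + 136ad - 150bd - 16d^2 - 128a^2d - 256a^2b - 128ab^2 - 64a^2 + 480ab + 240b^3 - 324b^2 + 128a - 96b - 16d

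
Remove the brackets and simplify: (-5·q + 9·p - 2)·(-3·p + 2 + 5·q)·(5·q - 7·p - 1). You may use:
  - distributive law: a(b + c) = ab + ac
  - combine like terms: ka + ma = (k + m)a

(-5·q + 9·p - 2)·(-3·p + 2 + 5·q)·(5·q - 7·p - 1)
= (15·p·q - 10·q - 25·q^2 - 27·p^2 + 18·p + 45·p·q + 6·p - 4 - 10·q)·(5·q - 7·p - 1)    [distributive law]
= (60·p·q - 20·q - 25·q^2 - 27·p^2 + 24·p - 4)·(5·q - 7·p - 1)    [combine like terms]
= 300·p·q^2 - 420·p^2·q - 60·p·q - 100·q^2 + 140·p·q + 20·q - 125·q^3 + 175·p·q^2 + 25·q^2 - 135·p^2·q + 189·p^3 + 27·p^2 + 120·p·q - 168·p^2 - 24·p - 20·q + 28·p + 4    [distributive law]
= 475·p·q^2 - 555·p^2·q + 200·p·q - 75·q^2 - 125·q^3 + 189·p^3 - 141·p^2 + 4·p + 4    [combine like terms]

475·p·q^2 - 555·p^2·q + 200·p·q - 75·q^2 - 125·q^3 + 189·p^3 - 141·p^2 + 4·p + 4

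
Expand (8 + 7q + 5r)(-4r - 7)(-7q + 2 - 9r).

854qr + 370r + 563r^2 + 294q - 112 + 196q^2r + 392qr^2 + 343q^2 + 180r^3

(8 + 7q + 5r)(-4r - 7)(-7q + 2 - 9r)
= (-32r - 56 - 28qr - 49q - 20r^2 - 35r)(-7q + 2 - 9r)    [distributive law]
= (-67r - 56 - 28qr - 49q - 20r^2)(-7q + 2 - 9r)    [combine like terms]
= 469qr - 134r + 603r^2 + 392q - 112 + 504r + 196q^2r - 56qr + 252qr^2 + 343q^2 - 98q + 441qr + 140qr^2 - 40r^2 + 180r^3    [distributive law]
= 854qr + 370r + 563r^2 + 294q - 112 + 196q^2r + 392qr^2 + 343q^2 + 180r^3    [combine like terms]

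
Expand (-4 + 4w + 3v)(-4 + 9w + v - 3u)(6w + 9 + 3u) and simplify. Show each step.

(-4 + 4w + 3v)(-4 + 9w + v - 3u)(6w + 9 + 3u)
= (16 - 36w - 4v + 12u - 16w + 36w^2 + 4vw - 12uw - 12v + 27vw + 3v^2 - 9uv)(6w + 9 + 3u)    [distributive law]
= (16 - 52w - 16v + 12u + 36w^2 + 31vw - 12uw + 3v^2 - 9uv)(6w + 9 + 3u)    [combine like terms]
= 96w + 144 + 48u - 312w^2 - 468w - 156uw - 96vw - 144v - 48uv + 72uw + 108u + 36u^2 + 216w^3 + 324w^2 + 108uw^2 + 186vw^2 + 279vw + 93uvw - 72uw^2 - 108uw - 36u^2w + 18v^2w + 27v^2 + 9uv^2 - 54uvw - 81uv - 27u^2v    [distributive law]
= -372w + 144 + 156u + 12w^2 - 192uw + 183vw - 144v - 129uv + 36u^2 + 216w^3 + 36uw^2 + 186vw^2 + 39uvw - 36u^2w + 18v^2w + 27v^2 + 9uv^2 - 27u^2v    [combine like terms]

-372w + 144 + 156u + 12w^2 - 192uw + 183vw - 144v - 129uv + 36u^2 + 216w^3 + 36uw^2 + 186vw^2 + 39uvw - 36u^2w + 18v^2w + 27v^2 + 9uv^2 - 27u^2v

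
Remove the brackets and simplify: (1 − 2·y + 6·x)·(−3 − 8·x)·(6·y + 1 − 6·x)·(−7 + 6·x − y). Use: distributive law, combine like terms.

(1 − 2·y + 6·x)·(−3 − 8·x)·(6·y + 1 − 6·x)·(−7 + 6·x − y)
= (−3 − 8·x + 6·y + 16·x·y − 18·x − 48·x²)·(6·y + 1 − 6·x)·(−7 + 6·x − y)    [distributive law]
= (−3 − 26·x + 6·y + 16·x·y − 48·x²)·(6·y + 1 − 6·x)·(−7 + 6·x − y)    [combine like terms]
= (−18·y − 3 + 18·x − 156·x·y − 26·x + 156·x² + 36·y² + 6·y − 36·x·y + 96·x·y² + 16·x·y − 96·x²·y − 288·x²·y − 48·x² + 288·x³)·(−7 + 6·x − y)    [distributive law]
= (−12·y − 3 − 8·x − 176·x·y + 108·x² + 36·y² + 96·x·y² − 384·x²·y + 288·x³)·(−7 + 6·x − y)    [combine like terms]
= 84·y − 72·x·y + 12·y² + 21 − 18·x + 3·y + 56·x − 48·x² + 8·x·y + 1232·x·y − 1056·x²·y + 176·x·y² − 756·x² + 648·x³ − 108·x²·y − 252·y² + 216·x·y² − 36·y³ − 672·x·y² + 576·x²·y² − 96·x·y³ + 2688·x²·y − 2304·x³·y + 384·x²·y² − 2016·x³ + 1728·x⁴ − 288·x³·y    [distributive law]
= 87·y + 1168·x·y − 240·y² + 21 + 38·x − 804·x² + 1524·x²·y − 280·x·y² − 1368·x³ − 36·y³ + 960·x²·y² − 96·x·y³ − 2592·x³·y + 1728·x⁴    [combine like terms]

87·y + 1168·x·y − 240·y² + 21 + 38·x − 804·x² + 1524·x²·y − 280·x·y² − 1368·x³ − 36·y³ + 960·x²·y² − 96·x·y³ − 2592·x³·y + 1728·x⁴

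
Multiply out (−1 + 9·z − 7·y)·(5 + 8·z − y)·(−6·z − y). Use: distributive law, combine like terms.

(−1 + 9·z − 7·y)·(5 + 8·z − y)·(−6·z − y)
= (−5 − 8·z + y + 45·z + 72·z² − 9·y·z − 35·y − 56·y·z + 7·y²)·(−6·z − y)    [distributive law]
= (−5 + 37·z − 34·y + 72·z² − 65·y·z + 7·y²)·(−6·z − y)    [combine like terms]
= 30·z + 5·y − 222·z² − 37·y·z + 204·y·z + 34·y² − 432·z³ − 72·y·z² + 390·y·z² + 65·y²·z − 42·y²·z − 7·y³    [distributive law]
= 30·z + 5·y − 222·z² + 167·y·z + 34·y² − 432·z³ + 318·y·z² + 23·y²·z − 7·y³    [combine like terms]

30·z + 5·y − 222·z² + 167·y·z + 34·y² − 432·z³ + 318·y·z² + 23·y²·z − 7·y³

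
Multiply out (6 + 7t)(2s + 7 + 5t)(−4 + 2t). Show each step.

(6 + 7t)(2s + 7 + 5t)(−4 + 2t)
= (12s + 42 + 30t + 14st + 49t + 35t²)(−4 + 2t)    [distributive law]
= (12s + 42 + 79t + 14st + 35t²)(−4 + 2t)    [combine like terms]
= −48s + 24st − 168 + 84t − 316t + 158t² − 56st + 28st² − 140t² + 70t³    [distributive law]
= −48s − 32st − 168 − 232t + 18t² + 28st² + 70t³    [combine like terms]

−48s − 32st − 168 − 232t + 18t² + 28st² + 70t³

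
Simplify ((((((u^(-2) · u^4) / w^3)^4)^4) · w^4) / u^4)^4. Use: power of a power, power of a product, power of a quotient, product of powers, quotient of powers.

((((((u^(-2) · u^4) / w^3)^4)^4) · w^4) / u^4)^4
= ((((((u^(-2) · u^4) / w^3)^4)^4) · w^4)^4) / ((u^4)^4)    [power of a quotient]
= ((((((u^(-2) · u^4) / w^3)^4)^4)^4) · ((w^4)^4)) / ((u^4)^4)    [power of a product]
= (((((u^(-2) · u^4) / w^3)^4)^16) · ((w^4)^4)) / ((u^4)^4)    [power of a power]
= ((((u^(-2) · u^4) / w^3)^64) · ((w^4)^4)) / ((u^4)^4)    [power of a power]
= ((((u^(-2) · u^4)^64) / ((w^3)^64)) · ((w^4)^4)) / ((u^4)^4)    [power of a quotient]
= (((((u^(-2))^64) · ((u^4)^64)) / ((w^3)^64)) · ((w^4)^4)) / ((u^4)^4)    [power of a product]
= (((u^(-128) · ((u^4)^64)) / ((w^3)^64)) · ((w^4)^4)) / ((u^4)^4)    [power of a power]
= (((u^(-128) · u^256) / ((w^3)^64)) · ((w^4)^4)) / ((u^4)^4)    [power of a power]
= ((u^128 / ((w^3)^64)) · ((w^4)^4)) / ((u^4)^4)    [product of powers]
= ((u^128 / w^192) · ((w^4)^4)) / ((u^4)^4)    [power of a power]
= ((u^128 / w^192) · w^16) / ((u^4)^4)    [power of a power]
= ((u^128 / w^192) · w^16) / u^16    [power of a power]
= u^112·w^(-176)    [quotient of powers]

u^112·w^(-176)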